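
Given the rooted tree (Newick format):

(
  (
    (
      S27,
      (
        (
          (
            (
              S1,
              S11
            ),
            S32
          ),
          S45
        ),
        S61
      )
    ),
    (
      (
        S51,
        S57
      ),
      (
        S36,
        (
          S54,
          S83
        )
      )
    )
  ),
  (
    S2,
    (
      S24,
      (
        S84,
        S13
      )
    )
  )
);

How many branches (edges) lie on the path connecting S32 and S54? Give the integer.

9

The MRCA of S32 and S54 is the node subtending ((S27,((((S1,S11),S32),S45),S61)),((S51,S57),(S36,(S54,S83)))).
From S32 up to that node: 5 branches. From S54 up to the same node: 4 branches. Total: 5 + 4 = 9.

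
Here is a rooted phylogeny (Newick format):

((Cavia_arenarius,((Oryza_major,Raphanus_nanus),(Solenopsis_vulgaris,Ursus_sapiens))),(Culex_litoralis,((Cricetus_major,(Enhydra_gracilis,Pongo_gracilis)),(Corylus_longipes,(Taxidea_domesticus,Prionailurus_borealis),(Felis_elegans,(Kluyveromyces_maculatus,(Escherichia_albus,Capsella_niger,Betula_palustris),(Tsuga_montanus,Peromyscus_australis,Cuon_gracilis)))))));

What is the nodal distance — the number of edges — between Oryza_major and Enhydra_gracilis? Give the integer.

9

The MRCA of Oryza_major and Enhydra_gracilis is the root of the tree.
From Oryza_major up to that node: 4 branches. From Enhydra_gracilis up to the same node: 5 branches. Total: 4 + 5 = 9.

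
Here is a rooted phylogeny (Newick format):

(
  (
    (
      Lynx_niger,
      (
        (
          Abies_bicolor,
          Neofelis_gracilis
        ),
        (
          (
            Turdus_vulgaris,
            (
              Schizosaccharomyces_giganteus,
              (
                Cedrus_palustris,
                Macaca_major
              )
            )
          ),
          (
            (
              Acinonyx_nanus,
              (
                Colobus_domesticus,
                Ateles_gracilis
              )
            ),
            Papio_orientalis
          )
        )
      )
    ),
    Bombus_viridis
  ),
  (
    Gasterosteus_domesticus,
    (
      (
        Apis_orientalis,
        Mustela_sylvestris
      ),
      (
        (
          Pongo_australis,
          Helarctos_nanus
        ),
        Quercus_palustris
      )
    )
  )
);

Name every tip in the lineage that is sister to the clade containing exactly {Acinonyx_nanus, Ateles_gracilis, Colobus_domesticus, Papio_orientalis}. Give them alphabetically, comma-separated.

Cedrus_palustris, Macaca_major, Schizosaccharomyces_giganteus, Turdus_vulgaris

The clade containing exactly {Acinonyx_nanus, Ateles_gracilis, Colobus_domesticus, Papio_orientalis} attaches to the tree at the node subtending ((Turdus_vulgaris,(Schizosaccharomyces_giganteus,(Cedrus_palustris,Macaca_major))),((Acinonyx_nanus,(Colobus_domesticus,Ateles_gracilis)),Papio_orientalis)).
The other lineage descending from that same node — the sister group — is (Turdus_vulgaris,(Schizosaccharomyces_giganteus,(Cedrus_palustris,Macaca_major))); its 4 tips in alphabetical order are the answer.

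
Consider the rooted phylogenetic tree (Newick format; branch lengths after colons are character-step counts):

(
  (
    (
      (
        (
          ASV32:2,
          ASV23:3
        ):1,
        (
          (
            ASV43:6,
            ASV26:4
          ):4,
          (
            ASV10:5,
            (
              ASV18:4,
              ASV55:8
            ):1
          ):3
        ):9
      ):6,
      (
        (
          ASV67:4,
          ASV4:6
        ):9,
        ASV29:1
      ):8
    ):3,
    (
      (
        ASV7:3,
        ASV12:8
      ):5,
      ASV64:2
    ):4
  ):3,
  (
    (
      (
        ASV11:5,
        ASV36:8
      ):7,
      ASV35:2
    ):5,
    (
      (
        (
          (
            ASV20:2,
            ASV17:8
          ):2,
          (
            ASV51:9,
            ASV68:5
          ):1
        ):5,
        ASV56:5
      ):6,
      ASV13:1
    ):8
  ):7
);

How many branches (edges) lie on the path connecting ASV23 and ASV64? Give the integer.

6

The MRCA of ASV23 and ASV64 is the node subtending ((((ASV32,ASV23),((ASV43,ASV26),(ASV10,(ASV18,ASV55)))),((ASV67,ASV4),ASV29)),((ASV7,ASV12),ASV64)).
From ASV23 up to that node: 4 branches. From ASV64 up to the same node: 2 branches. Total: 4 + 2 = 6.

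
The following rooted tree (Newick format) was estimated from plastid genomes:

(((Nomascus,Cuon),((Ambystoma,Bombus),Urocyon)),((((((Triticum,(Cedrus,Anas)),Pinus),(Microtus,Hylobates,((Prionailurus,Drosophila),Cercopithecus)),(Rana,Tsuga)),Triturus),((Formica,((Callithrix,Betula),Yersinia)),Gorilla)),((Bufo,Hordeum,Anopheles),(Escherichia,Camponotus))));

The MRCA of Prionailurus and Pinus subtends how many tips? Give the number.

The MRCA of Prionailurus and Pinus is the node subtending (((Triticum,(Cedrus,Anas)),Pinus),(Microtus,Hylobates,((Prionailurus,Drosophila),Cercopithecus)),(Rana,Tsuga)).
That clade contains 11 terminal taxa: Anas, Cedrus, Cercopithecus, Drosophila, Hylobates, Microtus, Pinus, Prionailurus, Rana, Triticum, Tsuga.

11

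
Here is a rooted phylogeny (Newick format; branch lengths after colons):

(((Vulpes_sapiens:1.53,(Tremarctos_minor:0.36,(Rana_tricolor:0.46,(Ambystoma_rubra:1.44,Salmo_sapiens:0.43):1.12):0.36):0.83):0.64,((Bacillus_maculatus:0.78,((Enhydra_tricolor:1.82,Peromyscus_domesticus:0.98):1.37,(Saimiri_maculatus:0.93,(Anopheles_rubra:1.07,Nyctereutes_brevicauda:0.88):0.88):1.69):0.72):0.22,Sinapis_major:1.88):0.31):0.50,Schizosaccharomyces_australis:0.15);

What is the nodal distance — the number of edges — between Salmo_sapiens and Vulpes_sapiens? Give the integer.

The MRCA of Salmo_sapiens and Vulpes_sapiens is the node subtending (Vulpes_sapiens,(Tremarctos_minor,(Rana_tricolor,(Ambystoma_rubra,Salmo_sapiens)))).
From Salmo_sapiens up to that node: 4 branches. From Vulpes_sapiens up to the same node: 1 branch. Total: 4 + 1 = 5.

5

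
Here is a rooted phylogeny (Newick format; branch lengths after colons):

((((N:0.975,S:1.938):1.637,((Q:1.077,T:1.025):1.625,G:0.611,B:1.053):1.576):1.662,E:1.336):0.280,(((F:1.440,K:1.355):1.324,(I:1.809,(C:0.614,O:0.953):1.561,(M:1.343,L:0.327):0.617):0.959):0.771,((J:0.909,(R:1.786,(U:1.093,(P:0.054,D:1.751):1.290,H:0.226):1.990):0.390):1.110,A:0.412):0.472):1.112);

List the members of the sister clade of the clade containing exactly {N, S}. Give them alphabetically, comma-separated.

The clade containing exactly {N, S} attaches to the tree at the node subtending ((N,S),((Q,T),G,B)).
The other lineage descending from that same node — the sister group — is ((Q,T),G,B); its 4 tips in alphabetical order are the answer.

B, G, Q, T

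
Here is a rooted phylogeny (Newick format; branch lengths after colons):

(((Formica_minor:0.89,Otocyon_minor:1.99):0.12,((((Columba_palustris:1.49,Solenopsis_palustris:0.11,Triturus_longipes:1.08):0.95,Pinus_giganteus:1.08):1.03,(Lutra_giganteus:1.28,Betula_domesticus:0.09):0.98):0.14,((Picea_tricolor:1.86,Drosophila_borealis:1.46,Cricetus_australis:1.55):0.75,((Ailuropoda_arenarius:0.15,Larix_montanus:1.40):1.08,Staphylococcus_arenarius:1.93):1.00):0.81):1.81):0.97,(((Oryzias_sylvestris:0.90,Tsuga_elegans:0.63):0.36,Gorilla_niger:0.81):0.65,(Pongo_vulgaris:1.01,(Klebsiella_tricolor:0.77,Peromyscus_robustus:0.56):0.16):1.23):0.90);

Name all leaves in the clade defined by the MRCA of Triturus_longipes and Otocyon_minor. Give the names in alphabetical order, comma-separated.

Ailuropoda_arenarius, Betula_domesticus, Columba_palustris, Cricetus_australis, Drosophila_borealis, Formica_minor, Larix_montanus, Lutra_giganteus, Otocyon_minor, Picea_tricolor, Pinus_giganteus, Solenopsis_palustris, Staphylococcus_arenarius, Triturus_longipes

Tracing Triturus_longipes: it sits inside (Columba_palustris,Solenopsis_palustris,Triturus_longipes).
Tracing Otocyon_minor: it sits inside (Formica_minor,Otocyon_minor).
The smallest clade enclosing both is ((Formica_minor,Otocyon_minor),((((Columba_palustris,Solenopsis_palustris,Triturus_longipes),Pinus_giganteus),(Lutra_giganteus,Betula_domesticus)),((Picea_tricolor,Drosophila_borealis,Cricetus_australis),((Ailuropoda_arenarius,Larix_montanus),Staphylococcus_arenarius)))); the answer is its 14 terminal taxa in alphabetical order.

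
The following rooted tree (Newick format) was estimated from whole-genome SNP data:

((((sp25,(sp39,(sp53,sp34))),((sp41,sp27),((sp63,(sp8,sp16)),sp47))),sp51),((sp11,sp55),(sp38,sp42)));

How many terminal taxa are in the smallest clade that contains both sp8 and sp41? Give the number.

6

The MRCA of sp8 and sp41 is the node subtending ((sp41,sp27),((sp63,(sp8,sp16)),sp47)).
That clade contains 6 terminal taxa: sp16, sp27, sp41, sp47, sp63, sp8.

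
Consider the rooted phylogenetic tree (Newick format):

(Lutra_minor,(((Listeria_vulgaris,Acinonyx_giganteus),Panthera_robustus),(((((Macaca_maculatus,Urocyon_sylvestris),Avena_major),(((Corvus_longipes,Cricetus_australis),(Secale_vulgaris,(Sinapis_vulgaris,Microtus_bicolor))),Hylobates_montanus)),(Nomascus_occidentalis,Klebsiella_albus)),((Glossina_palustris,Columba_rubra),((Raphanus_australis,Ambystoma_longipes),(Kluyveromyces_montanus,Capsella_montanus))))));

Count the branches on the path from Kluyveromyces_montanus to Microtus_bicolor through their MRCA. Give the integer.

11

The MRCA of Kluyveromyces_montanus and Microtus_bicolor is the node subtending (((((Macaca_maculatus,Urocyon_sylvestris),Avena_major),(((Corvus_longipes,Cricetus_australis),(Secale_vulgaris,(Sinapis_vulgaris,Microtus_bicolor))),Hylobates_montanus)),(Nomascus_occidentalis,Klebsiella_albus)),((Glossina_palustris,Columba_rubra),((Raphanus_australis,Ambystoma_longipes),(Kluyveromyces_montanus,Capsella_montanus)))).
From Kluyveromyces_montanus up to that node: 4 branches. From Microtus_bicolor up to the same node: 7 branches. Total: 4 + 7 = 11.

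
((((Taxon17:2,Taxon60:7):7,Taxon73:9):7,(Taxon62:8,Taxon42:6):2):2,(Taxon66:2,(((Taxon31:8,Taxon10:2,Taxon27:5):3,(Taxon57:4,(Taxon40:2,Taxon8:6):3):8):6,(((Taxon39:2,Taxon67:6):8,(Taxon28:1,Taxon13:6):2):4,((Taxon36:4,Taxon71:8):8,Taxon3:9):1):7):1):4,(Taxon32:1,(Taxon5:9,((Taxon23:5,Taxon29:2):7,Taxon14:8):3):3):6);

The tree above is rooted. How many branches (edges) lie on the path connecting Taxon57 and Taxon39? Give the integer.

The MRCA of Taxon57 and Taxon39 is the node subtending (((Taxon31,Taxon10,Taxon27),(Taxon57,(Taxon40,Taxon8))),(((Taxon39,Taxon67),(Taxon28,Taxon13)),((Taxon36,Taxon71),Taxon3))).
From Taxon57 up to that node: 3 branches. From Taxon39 up to the same node: 4 branches. Total: 3 + 4 = 7.

7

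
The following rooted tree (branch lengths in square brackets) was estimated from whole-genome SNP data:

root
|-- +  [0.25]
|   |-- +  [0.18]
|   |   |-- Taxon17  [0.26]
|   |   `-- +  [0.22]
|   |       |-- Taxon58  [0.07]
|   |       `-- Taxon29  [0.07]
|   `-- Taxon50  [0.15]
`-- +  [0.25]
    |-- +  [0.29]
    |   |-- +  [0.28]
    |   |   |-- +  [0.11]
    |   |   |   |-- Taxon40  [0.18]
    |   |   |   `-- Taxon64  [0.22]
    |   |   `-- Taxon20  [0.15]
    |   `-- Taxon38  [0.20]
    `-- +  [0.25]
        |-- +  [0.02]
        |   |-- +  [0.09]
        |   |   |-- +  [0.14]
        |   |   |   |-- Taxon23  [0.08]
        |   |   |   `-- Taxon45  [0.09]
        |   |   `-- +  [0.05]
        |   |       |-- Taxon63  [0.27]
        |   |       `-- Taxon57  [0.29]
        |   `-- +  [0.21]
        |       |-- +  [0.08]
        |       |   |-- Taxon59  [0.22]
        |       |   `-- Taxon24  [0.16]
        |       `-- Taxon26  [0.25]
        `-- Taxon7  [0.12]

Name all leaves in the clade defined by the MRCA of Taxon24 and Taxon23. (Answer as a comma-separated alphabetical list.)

Tracing Taxon24: it sits inside (Taxon59,Taxon24).
Tracing Taxon23: it sits inside (Taxon23,Taxon45).
The smallest clade enclosing both is (((Taxon23,Taxon45),(Taxon63,Taxon57)),((Taxon59,Taxon24),Taxon26)); the answer is its 7 terminal taxa in alphabetical order.

Taxon23, Taxon24, Taxon26, Taxon45, Taxon57, Taxon59, Taxon63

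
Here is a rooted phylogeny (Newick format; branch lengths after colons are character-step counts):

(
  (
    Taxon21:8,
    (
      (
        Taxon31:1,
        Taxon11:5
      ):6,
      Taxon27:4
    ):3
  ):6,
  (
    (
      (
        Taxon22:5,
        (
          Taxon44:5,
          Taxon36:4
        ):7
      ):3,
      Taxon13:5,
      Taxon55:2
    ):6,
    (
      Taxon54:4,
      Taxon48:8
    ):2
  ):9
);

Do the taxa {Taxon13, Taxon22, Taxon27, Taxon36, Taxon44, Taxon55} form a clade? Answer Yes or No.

No

The MRCA of the listed taxa is the root, so the smallest clade containing them is the whole tree.
That clade also contains Taxon11, Taxon21, Taxon31, Taxon48, Taxon54, which are not in the proposed group, so the group is not monophyletic.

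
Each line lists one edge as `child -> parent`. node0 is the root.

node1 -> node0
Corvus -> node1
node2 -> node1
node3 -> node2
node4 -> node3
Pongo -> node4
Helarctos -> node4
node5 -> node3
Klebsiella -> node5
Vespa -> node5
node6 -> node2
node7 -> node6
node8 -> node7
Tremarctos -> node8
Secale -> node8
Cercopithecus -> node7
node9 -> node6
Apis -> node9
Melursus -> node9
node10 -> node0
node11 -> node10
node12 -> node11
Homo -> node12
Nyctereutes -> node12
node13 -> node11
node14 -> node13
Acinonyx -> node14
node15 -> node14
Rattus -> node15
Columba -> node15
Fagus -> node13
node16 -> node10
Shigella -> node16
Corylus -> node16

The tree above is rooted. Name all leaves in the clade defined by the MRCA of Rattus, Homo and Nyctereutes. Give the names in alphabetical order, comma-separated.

Tracing Rattus: it sits inside (Rattus,Columba).
Tracing Homo: it sits inside (Homo,Nyctereutes).
Tracing Nyctereutes: it sits inside (Homo,Nyctereutes).
The smallest clade enclosing all 3 is ((Homo,Nyctereutes),((Acinonyx,(Rattus,Columba)),Fagus)); the answer is its 6 terminal taxa in alphabetical order.

Acinonyx, Columba, Fagus, Homo, Nyctereutes, Rattus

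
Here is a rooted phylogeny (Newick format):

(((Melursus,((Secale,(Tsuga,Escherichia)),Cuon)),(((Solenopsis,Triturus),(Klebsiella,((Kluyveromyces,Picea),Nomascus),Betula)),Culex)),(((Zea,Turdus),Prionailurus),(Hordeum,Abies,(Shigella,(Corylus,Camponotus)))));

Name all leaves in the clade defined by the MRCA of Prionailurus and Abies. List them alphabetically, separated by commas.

Tracing Prionailurus: it sits inside ((Zea,Turdus),Prionailurus).
Tracing Abies: it sits inside (Hordeum,Abies,(Shigella,(Corylus,Camponotus))).
The smallest clade enclosing both is (((Zea,Turdus),Prionailurus),(Hordeum,Abies,(Shigella,(Corylus,Camponotus)))); the answer is its 8 terminal taxa in alphabetical order.

Abies, Camponotus, Corylus, Hordeum, Prionailurus, Shigella, Turdus, Zea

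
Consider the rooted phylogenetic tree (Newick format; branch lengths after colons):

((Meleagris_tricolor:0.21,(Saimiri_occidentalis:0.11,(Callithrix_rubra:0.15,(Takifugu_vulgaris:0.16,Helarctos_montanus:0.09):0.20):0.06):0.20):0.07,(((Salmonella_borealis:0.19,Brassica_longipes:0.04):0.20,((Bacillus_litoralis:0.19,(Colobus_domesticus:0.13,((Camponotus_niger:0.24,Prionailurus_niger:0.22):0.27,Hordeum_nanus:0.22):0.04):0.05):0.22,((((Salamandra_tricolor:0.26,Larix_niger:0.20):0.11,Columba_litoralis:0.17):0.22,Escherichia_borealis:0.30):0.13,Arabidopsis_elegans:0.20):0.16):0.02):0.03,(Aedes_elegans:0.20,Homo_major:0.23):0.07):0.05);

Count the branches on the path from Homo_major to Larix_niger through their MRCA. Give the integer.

9

The MRCA of Homo_major and Larix_niger is the node subtending (((Salmonella_borealis,Brassica_longipes),((Bacillus_litoralis,(Colobus_domesticus,((Camponotus_niger,Prionailurus_niger),Hordeum_nanus))),((((Salamandra_tricolor,Larix_niger),Columba_litoralis),Escherichia_borealis),Arabidopsis_elegans))),(Aedes_elegans,Homo_major)).
From Homo_major up to that node: 2 branches. From Larix_niger up to the same node: 7 branches. Total: 2 + 7 = 9.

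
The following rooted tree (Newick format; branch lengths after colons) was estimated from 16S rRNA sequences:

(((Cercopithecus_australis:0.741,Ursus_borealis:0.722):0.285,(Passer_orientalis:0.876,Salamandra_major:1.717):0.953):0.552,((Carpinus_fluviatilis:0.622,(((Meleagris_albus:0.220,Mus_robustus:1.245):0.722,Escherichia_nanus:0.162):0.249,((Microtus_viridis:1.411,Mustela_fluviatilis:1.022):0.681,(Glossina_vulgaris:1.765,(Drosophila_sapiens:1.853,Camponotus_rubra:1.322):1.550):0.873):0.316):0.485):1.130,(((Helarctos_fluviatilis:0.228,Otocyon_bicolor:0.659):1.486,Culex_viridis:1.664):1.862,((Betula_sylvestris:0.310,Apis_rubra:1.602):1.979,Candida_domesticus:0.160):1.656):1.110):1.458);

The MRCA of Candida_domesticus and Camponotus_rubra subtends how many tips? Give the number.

15

The MRCA of Candida_domesticus and Camponotus_rubra is the node subtending ((Carpinus_fluviatilis,(((Meleagris_albus,Mus_robustus),Escherichia_nanus),((Microtus_viridis,Mustela_fluviatilis),(Glossina_vulgaris,(Drosophila_sapiens,Camponotus_rubra))))),(((Helarctos_fluviatilis,Otocyon_bicolor),Culex_viridis),((Betula_sylvestris,Apis_rubra),Candida_domesticus))).
That clade contains 15 terminal taxa: Apis_rubra, Betula_sylvestris, Camponotus_rubra, Candida_domesticus, Carpinus_fluviatilis, Culex_viridis, Drosophila_sapiens, Escherichia_nanus, Glossina_vulgaris, Helarctos_fluviatilis, Meleagris_albus, Microtus_viridis, Mus_robustus, Mustela_fluviatilis, Otocyon_bicolor.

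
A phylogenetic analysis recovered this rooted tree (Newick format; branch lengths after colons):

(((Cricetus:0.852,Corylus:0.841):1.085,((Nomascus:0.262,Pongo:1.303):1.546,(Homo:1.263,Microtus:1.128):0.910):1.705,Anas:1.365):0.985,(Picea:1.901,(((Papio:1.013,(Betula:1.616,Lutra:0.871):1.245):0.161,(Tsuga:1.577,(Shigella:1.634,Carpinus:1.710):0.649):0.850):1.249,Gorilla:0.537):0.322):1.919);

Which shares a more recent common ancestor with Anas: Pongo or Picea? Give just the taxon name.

Pongo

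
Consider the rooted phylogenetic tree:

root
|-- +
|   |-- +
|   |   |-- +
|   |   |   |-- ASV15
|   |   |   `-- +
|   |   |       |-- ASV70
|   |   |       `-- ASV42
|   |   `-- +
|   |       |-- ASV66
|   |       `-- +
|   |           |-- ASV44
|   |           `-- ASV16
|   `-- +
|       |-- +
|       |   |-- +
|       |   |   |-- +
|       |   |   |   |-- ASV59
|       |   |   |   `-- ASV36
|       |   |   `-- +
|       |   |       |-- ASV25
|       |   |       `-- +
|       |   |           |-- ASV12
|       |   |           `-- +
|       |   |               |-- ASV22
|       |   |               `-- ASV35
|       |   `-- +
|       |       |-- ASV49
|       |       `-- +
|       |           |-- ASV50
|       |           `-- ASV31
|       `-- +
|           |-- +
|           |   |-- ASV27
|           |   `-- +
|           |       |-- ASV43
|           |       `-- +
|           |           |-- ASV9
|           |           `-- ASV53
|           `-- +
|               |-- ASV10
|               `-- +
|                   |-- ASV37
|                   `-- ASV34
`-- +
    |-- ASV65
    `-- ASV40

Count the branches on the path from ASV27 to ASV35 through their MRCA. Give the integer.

9

The MRCA of ASV27 and ASV35 is the node subtending ((((ASV59,ASV36),(ASV25,(ASV12,(ASV22,ASV35)))),(ASV49,(ASV50,ASV31))),((ASV27,(ASV43,(ASV9,ASV53))),(ASV10,(ASV37,ASV34)))).
From ASV27 up to that node: 3 branches. From ASV35 up to the same node: 6 branches. Total: 3 + 6 = 9.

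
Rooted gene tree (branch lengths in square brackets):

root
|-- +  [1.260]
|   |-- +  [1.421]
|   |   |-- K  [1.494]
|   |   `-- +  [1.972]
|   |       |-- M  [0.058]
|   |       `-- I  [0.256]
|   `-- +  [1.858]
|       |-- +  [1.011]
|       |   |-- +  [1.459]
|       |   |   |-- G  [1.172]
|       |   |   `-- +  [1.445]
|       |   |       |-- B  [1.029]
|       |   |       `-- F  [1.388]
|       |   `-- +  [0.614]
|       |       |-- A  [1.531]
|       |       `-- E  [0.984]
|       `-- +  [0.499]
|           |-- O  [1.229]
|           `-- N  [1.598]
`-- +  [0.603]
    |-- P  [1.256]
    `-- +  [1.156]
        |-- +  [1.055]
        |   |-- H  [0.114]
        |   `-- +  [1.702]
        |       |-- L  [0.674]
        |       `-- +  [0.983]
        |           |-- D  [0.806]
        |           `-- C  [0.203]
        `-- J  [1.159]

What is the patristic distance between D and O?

The path runs D → … → MRCA → … → O; the MRCA is the root of the tree.
Branch lengths along that path: 0.806 + 0.983 + 1.702 + 1.055 + 1.156 + 0.603 + 1.260 + 1.858 + 0.499 + 1.229 = 11.151.

11.151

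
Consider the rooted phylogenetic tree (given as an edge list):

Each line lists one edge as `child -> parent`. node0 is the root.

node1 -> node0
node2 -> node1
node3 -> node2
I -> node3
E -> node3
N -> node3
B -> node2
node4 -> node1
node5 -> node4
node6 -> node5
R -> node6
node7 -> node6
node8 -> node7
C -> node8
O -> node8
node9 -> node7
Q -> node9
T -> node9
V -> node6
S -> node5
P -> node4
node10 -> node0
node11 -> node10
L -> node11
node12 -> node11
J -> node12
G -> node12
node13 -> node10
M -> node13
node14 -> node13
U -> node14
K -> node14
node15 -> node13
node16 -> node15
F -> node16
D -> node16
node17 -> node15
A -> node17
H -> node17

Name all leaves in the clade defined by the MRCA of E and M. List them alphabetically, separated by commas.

Tracing E: it sits inside (I,E,N).
Tracing M: it sits inside (M,(U,K),((F,D),(A,H))).
The smallest clade enclosing both is the whole tree (their MRCA is the root), so the answer is all 22 tips in alphabetical order.

A, B, C, D, E, F, G, H, I, J, K, L, M, N, O, P, Q, R, S, T, U, V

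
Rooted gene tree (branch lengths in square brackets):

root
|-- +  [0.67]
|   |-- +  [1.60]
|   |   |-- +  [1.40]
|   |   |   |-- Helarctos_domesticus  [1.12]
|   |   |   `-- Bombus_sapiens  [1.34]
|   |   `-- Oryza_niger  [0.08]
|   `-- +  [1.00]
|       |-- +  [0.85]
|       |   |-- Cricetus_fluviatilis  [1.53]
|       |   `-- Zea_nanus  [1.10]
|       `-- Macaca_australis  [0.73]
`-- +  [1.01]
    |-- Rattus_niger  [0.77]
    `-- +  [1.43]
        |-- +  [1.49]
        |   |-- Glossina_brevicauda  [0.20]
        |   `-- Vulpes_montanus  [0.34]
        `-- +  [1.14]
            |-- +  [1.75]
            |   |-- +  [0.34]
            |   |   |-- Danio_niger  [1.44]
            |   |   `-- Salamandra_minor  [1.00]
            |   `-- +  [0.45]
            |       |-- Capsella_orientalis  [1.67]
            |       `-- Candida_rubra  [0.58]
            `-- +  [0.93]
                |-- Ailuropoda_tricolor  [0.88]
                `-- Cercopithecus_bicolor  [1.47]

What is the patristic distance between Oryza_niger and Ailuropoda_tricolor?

The path runs Oryza_niger → … → MRCA → … → Ailuropoda_tricolor; the MRCA is the root of the tree.
Branch lengths along that path: 0.08 + 1.60 + 0.67 + 1.01 + 1.43 + 1.14 + 0.93 + 0.88 = 7.74.

7.74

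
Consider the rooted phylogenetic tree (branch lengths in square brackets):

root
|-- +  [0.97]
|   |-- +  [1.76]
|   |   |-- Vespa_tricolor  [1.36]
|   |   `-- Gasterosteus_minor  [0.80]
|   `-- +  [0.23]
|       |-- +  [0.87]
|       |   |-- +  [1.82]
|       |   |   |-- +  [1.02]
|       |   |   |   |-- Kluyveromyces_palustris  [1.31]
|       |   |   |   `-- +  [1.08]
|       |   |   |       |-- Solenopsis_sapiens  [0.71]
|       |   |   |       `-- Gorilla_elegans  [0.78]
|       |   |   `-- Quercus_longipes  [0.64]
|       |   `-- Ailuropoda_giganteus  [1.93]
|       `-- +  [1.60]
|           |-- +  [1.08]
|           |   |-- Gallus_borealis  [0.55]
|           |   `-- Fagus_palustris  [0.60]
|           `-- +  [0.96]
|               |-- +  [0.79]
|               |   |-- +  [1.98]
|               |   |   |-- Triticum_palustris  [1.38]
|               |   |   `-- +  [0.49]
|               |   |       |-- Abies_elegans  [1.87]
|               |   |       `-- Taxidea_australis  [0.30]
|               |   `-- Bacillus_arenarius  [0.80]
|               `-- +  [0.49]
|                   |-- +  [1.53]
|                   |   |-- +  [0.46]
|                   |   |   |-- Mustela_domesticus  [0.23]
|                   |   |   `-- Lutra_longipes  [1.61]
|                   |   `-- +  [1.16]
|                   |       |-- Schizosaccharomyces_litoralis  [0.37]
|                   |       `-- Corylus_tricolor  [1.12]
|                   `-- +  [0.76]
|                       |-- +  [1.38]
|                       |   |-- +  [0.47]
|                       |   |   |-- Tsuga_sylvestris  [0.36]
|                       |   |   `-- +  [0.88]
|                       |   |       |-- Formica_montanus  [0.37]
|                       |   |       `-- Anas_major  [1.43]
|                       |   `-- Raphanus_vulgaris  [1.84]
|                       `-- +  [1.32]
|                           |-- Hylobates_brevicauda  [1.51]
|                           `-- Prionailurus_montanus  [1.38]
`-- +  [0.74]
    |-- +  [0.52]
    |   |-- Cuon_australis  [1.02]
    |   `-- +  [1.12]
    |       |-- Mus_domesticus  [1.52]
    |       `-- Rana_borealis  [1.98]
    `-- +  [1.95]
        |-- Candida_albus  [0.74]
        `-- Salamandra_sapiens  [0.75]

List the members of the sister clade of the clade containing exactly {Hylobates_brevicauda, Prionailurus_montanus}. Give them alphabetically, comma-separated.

Anas_major, Formica_montanus, Raphanus_vulgaris, Tsuga_sylvestris

The clade containing exactly {Hylobates_brevicauda, Prionailurus_montanus} attaches to the tree at the node subtending (((Tsuga_sylvestris,(Formica_montanus,Anas_major)),Raphanus_vulgaris),(Hylobates_brevicauda,Prionailurus_montanus)).
The other lineage descending from that same node — the sister group — is ((Tsuga_sylvestris,(Formica_montanus,Anas_major)),Raphanus_vulgaris); its 4 tips in alphabetical order are the answer.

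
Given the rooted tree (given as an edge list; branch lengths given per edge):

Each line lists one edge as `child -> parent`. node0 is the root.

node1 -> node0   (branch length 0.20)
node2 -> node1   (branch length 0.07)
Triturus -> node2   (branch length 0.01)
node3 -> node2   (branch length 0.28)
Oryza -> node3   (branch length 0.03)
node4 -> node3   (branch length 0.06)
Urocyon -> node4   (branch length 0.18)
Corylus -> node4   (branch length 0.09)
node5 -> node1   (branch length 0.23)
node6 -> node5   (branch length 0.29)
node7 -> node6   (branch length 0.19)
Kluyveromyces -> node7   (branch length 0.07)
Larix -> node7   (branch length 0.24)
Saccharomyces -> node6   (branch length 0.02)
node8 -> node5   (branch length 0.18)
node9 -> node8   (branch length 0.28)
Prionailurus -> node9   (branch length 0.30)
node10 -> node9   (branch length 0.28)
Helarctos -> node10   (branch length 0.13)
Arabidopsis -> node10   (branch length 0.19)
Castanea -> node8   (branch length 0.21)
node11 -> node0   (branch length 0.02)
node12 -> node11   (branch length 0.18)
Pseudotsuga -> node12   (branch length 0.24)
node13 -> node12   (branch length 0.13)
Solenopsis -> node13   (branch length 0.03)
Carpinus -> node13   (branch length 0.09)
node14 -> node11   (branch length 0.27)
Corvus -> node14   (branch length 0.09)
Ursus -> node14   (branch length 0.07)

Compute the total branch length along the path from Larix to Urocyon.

The path runs Larix → … → MRCA → … → Urocyon; the MRCA is the node subtending ((Triturus,(Oryza,(Urocyon,Corylus))),(((Kluyveromyces,Larix),Saccharomyces),((Prionailurus,(Helarctos,Arabidopsis)),Castanea))).
Branch lengths along that path: 0.24 + 0.19 + 0.29 + 0.23 + 0.07 + 0.28 + 0.06 + 0.18 = 1.54.

1.54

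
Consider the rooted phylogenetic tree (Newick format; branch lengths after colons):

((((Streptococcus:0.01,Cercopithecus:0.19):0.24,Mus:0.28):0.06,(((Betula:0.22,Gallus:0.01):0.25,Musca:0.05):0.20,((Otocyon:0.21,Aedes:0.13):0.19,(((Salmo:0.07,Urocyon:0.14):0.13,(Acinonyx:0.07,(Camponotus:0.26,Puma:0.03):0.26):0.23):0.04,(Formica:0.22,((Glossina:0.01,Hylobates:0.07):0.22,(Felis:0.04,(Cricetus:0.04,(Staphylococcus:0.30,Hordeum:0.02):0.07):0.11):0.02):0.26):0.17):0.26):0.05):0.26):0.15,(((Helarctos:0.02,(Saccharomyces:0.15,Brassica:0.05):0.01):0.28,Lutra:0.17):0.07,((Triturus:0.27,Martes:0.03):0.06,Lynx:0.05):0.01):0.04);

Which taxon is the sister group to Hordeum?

Staphylococcus

Hordeum attaches to the tree at the node subtending (Staphylococcus,Hordeum).
The other lineage descending from that same node — the sister group — is the single tip Staphylococcus.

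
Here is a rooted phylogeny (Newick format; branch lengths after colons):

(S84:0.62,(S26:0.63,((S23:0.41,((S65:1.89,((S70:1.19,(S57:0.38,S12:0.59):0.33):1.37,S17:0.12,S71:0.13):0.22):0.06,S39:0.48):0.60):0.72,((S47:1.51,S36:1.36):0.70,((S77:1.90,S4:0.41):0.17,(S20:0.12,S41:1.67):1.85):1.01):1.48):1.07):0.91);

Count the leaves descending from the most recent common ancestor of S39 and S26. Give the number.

The MRCA of S39 and S26 is the node subtending (S26,((S23,((S65,((S70,(S57,S12)),S17,S71)),S39)),((S47,S36),((S77,S4),(S20,S41))))).
That clade contains 15 terminal taxa: S12, S17, S20, S23, S26, S36, S39, S4, S41, S47, S57, S65, S70, S71, S77.

15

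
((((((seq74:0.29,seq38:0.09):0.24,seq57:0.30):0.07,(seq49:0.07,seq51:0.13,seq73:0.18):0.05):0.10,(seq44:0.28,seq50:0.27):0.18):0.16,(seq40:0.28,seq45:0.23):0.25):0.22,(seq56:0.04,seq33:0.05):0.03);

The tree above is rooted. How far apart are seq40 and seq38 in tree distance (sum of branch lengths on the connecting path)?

The path runs seq40 → … → MRCA → … → seq38; the MRCA is the node subtending (((((seq74,seq38),seq57),(seq49,seq51,seq73)),(seq44,seq50)),(seq40,seq45)).
Branch lengths along that path: 0.28 + 0.25 + 0.16 + 0.10 + 0.07 + 0.24 + 0.09 = 1.19.

1.19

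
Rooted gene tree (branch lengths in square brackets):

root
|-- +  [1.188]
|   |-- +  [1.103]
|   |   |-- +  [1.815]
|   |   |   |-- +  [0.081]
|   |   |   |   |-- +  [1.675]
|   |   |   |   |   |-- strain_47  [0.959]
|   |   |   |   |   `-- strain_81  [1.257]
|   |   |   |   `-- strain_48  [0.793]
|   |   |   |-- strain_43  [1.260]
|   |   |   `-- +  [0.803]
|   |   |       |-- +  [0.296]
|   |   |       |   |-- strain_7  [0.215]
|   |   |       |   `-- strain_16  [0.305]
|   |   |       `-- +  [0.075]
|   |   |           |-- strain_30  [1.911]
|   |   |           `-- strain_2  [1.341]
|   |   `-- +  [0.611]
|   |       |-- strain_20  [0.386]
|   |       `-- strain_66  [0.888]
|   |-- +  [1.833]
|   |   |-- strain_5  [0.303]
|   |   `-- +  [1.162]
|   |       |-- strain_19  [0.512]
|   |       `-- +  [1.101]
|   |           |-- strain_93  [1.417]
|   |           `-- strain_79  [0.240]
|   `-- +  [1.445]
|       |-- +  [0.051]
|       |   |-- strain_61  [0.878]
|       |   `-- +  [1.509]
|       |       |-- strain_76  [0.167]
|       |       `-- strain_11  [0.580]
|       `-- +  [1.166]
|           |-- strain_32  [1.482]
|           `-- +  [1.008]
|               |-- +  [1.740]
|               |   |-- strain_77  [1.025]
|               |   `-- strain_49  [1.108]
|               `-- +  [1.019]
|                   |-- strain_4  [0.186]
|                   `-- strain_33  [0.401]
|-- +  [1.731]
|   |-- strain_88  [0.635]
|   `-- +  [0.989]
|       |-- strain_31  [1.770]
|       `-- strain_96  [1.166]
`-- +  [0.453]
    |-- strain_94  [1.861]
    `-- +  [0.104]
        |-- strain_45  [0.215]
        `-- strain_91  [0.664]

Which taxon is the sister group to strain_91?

strain_91 attaches to the tree at the node subtending (strain_45,strain_91).
The other lineage descending from that same node — the sister group — is the single tip strain_45.

strain_45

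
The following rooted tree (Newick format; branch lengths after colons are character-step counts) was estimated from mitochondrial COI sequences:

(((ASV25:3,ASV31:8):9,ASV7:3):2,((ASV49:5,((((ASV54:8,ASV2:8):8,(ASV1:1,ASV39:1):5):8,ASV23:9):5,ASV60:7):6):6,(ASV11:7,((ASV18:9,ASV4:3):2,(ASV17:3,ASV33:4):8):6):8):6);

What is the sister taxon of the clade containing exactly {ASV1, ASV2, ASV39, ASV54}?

The clade containing exactly {ASV1, ASV2, ASV39, ASV54} attaches to the tree at the node subtending (((ASV54,ASV2),(ASV1,ASV39)),ASV23).
The other lineage descending from that same node — the sister group — is the single tip ASV23.

ASV23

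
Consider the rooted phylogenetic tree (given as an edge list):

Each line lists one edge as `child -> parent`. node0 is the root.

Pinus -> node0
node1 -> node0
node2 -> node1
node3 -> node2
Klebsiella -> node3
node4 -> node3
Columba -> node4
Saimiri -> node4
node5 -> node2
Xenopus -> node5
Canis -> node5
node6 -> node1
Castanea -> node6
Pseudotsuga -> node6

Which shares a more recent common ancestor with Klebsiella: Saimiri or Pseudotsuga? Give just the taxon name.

Saimiri

The MRCA of Klebsiella and Saimiri subtends (Klebsiella,(Columba,Saimiri)) (3 taxa).
The MRCA of Klebsiella and Pseudotsuga subtends (((Klebsiella,(Columba,Saimiri)),(Xenopus,Canis)),(Castanea,Pseudotsuga)) (7 taxa).
The first is nested inside the second, so Klebsiella shares a more recent common ancestor with Saimiri.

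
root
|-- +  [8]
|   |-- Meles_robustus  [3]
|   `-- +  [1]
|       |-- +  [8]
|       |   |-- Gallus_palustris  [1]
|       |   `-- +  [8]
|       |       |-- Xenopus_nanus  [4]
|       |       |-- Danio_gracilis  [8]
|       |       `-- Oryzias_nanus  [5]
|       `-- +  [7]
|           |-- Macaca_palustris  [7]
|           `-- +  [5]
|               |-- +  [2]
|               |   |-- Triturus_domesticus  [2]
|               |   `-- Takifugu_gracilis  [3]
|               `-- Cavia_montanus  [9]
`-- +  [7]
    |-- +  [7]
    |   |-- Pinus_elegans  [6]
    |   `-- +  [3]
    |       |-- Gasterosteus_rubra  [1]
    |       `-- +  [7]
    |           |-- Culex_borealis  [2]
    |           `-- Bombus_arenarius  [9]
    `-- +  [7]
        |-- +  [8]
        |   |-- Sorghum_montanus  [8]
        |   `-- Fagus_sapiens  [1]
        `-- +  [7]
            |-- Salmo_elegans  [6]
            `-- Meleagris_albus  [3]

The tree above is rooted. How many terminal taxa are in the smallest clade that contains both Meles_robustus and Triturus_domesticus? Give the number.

9

The MRCA of Meles_robustus and Triturus_domesticus is the node subtending (Meles_robustus,((Gallus_palustris,(Xenopus_nanus,Danio_gracilis,Oryzias_nanus)),(Macaca_palustris,((Triturus_domesticus,Takifugu_gracilis),Cavia_montanus)))).
That clade contains 9 terminal taxa: Cavia_montanus, Danio_gracilis, Gallus_palustris, Macaca_palustris, Meles_robustus, Oryzias_nanus, Takifugu_gracilis, Triturus_domesticus, Xenopus_nanus.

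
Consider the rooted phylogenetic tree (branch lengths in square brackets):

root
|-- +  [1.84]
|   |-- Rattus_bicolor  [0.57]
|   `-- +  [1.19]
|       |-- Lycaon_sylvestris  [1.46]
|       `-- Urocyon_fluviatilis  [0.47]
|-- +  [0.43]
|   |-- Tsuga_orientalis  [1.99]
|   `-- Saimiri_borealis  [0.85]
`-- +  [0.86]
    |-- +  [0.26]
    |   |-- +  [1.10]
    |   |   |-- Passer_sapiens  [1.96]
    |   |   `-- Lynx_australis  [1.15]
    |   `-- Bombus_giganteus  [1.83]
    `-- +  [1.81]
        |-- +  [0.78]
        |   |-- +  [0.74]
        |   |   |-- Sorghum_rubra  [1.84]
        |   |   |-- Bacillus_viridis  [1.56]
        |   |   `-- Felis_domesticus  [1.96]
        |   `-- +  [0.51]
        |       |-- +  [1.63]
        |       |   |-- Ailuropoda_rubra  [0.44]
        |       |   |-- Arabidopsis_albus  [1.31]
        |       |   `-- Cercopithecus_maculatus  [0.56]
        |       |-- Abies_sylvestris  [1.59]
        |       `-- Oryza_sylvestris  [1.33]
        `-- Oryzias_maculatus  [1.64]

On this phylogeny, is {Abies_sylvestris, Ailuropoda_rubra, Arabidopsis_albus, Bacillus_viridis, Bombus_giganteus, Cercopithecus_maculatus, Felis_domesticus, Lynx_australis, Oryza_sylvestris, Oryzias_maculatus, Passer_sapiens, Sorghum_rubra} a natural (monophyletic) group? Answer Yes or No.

The most recent common ancestor of these taxa subtends (((Passer_sapiens,Lynx_australis),Bombus_giganteus),(((Sorghum_rubra,Bacillus_viridis,Felis_domesticus),((Ailuropoda_rubra,Arabidopsis_albus,Cercopithecus_maculatus),Abies_sylvestris,Oryza_sylvestris)),Oryzias_maculatus)).
That clade has exactly 12 tips — every listed taxon and nothing else — so the group is monophyletic.

Yes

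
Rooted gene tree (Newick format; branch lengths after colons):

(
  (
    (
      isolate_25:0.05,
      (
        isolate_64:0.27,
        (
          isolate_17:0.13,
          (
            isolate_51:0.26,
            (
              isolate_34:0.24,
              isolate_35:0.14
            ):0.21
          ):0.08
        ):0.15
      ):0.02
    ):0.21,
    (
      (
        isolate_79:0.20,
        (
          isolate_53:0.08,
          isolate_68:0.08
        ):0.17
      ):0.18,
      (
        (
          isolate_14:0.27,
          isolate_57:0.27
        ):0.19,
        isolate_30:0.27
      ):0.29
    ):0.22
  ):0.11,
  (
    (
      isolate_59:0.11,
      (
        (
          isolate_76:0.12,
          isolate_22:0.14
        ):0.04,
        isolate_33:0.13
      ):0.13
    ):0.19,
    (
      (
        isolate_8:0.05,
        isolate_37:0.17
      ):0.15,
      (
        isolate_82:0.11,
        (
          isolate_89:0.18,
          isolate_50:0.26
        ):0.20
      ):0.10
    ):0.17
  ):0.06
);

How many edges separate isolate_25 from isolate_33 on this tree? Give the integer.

The MRCA of isolate_25 and isolate_33 is the root of the tree.
From isolate_25 up to that node: 3 branches. From isolate_33 up to the same node: 4 branches. Total: 3 + 4 = 7.

7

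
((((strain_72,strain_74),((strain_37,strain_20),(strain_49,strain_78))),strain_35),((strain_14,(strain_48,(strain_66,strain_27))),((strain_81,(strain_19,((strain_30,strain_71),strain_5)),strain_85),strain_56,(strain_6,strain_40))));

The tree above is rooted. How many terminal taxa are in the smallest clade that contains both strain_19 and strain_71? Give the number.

4

The MRCA of strain_19 and strain_71 is the node subtending (strain_19,((strain_30,strain_71),strain_5)).
That clade contains 4 terminal taxa: strain_19, strain_30, strain_5, strain_71.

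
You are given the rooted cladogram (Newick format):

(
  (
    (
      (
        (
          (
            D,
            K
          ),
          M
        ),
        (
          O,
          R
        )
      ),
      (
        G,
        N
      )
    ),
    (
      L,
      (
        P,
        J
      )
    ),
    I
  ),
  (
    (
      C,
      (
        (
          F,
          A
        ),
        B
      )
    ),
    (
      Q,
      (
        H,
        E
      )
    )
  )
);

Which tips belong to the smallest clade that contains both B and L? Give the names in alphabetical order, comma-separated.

Tracing B: it sits inside ((F,A),B).
Tracing L: it sits inside (L,(P,J)).
The smallest clade enclosing both is the whole tree (their MRCA is the root), so the answer is all 18 tips in alphabetical order.

A, B, C, D, E, F, G, H, I, J, K, L, M, N, O, P, Q, R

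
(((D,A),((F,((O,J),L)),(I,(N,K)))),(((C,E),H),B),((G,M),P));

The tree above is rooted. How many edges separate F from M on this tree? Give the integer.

7

The MRCA of F and M is the root of the tree.
From F up to that node: 4 branches. From M up to the same node: 3 branches. Total: 4 + 3 = 7.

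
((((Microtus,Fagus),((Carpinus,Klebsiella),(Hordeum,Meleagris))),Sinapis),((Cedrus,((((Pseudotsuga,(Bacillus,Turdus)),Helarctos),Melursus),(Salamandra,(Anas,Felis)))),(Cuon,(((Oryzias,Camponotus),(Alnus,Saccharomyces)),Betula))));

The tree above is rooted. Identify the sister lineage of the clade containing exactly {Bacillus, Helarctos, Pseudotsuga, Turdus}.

Melursus

The clade containing exactly {Bacillus, Helarctos, Pseudotsuga, Turdus} attaches to the tree at the node subtending (((Pseudotsuga,(Bacillus,Turdus)),Helarctos),Melursus).
The other lineage descending from that same node — the sister group — is the single tip Melursus.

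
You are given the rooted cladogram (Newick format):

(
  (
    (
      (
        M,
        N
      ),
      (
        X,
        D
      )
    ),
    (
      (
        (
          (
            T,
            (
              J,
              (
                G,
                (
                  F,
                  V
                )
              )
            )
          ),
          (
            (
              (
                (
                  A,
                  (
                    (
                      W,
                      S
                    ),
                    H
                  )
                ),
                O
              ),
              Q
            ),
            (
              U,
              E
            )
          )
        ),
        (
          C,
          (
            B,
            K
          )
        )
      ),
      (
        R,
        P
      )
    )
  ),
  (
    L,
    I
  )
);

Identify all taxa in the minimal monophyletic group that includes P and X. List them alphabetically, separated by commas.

A, B, C, D, E, F, G, H, J, K, M, N, O, P, Q, R, S, T, U, V, W, X

Tracing P: it sits inside (R,P).
Tracing X: it sits inside (X,D).
The smallest clade enclosing both is (((M,N),(X,D)),((((T,(J,(G,(F,V)))),((((A,((W,S),H)),O),Q),(U,E))),(C,(B,K))),(R,P))); the answer is its 22 terminal taxa in alphabetical order.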